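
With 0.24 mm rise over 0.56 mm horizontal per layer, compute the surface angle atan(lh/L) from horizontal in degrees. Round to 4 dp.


angle = atan(0.24/0.56) = 23.1986 degrees


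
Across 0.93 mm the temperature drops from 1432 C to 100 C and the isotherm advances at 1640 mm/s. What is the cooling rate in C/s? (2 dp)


G = (1432-100)/0.93 = 1432.25806452 C/mm
CR = 1432.25806452 * 1640 = 2348903.23 C/s


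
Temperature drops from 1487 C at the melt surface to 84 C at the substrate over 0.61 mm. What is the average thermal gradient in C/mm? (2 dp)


G = (1487-84)/0.61 = 2300.0 C/mm


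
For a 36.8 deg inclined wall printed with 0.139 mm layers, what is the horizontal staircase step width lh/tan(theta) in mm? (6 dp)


step = 0.139 / tan(36.8) = 0.185805 mm


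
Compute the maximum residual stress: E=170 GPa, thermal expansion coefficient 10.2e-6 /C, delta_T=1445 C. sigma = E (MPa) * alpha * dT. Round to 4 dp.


sigma = 170*1000 * 10.2e-6 * 1445 = 2505.63 MPa


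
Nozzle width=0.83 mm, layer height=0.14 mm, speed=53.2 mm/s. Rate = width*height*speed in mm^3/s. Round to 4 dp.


Rate = 0.83 * 0.14 * 53.2 = 6.1818 mm^3/s


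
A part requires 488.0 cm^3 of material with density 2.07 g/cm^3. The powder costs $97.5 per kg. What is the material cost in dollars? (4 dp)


Mass = 488.0*2.07/1000 = 1.01016 kg
Cost = 1.01016 * 97.5 = 98.4906 $


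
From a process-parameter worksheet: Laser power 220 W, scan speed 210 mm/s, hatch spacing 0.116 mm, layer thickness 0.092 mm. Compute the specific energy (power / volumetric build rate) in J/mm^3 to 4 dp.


Build rate = 210 * 0.116 * 0.092 = 2.24112 mm^3/s
SE = 220 / 2.24112 = 98.1652 J/mm^3


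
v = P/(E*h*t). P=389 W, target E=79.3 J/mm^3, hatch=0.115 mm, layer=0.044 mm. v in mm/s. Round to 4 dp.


v = 389 / (79.3*0.115*0.044) = 969.4511 mm/s


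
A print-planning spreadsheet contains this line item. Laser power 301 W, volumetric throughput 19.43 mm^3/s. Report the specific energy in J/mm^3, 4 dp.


SE = 301 / 19.43 = 15.4915 J/mm^3


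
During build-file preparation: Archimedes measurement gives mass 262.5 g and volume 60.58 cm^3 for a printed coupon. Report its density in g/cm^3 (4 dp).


rho = 262.5 / 60.58 = 4.3331 g/cm^3


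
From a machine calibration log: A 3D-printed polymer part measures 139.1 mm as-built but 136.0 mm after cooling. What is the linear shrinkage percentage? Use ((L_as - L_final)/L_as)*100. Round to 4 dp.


Shrinkage = ((139.1-136.0)/139.1)*100 = 2.2286 %


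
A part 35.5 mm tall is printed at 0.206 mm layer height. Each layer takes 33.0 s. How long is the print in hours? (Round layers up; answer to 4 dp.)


Layers = ceil(35.5/0.206) = 173
t = 173 * 33.0 / 3600 = 1.5858 hrs


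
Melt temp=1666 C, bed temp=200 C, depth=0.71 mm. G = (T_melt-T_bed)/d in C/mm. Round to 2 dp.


G = (1666-200)/0.71 = 2064.79 C/mm


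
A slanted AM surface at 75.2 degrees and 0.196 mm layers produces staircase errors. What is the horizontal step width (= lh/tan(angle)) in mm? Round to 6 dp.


step = 0.196 / tan(75.2) = 0.051785 mm


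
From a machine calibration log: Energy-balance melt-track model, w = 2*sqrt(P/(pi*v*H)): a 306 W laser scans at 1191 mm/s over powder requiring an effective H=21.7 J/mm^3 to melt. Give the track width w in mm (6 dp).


w = 2*sqrt(306/(pi*1191*21.7)) = 0.122781 mm


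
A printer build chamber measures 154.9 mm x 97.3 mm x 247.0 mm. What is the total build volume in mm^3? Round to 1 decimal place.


V = 154.9 * 97.3 * 247.0 = 3722727.2 mm^3


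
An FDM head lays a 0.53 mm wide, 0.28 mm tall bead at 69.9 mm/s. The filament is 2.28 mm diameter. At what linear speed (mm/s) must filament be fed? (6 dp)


Q = 0.53 * 0.28 * 69.9 = 10.37316 mm^3/s
A_fil = pi*(2.28/2)^2 = 4.08281381 mm^2
v_feed = 10.37316 / 4.08281381 = 2.540689 mm/s


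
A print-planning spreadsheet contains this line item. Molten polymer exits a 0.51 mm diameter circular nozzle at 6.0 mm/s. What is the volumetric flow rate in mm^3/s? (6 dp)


A = pi*(0.51/2)^2 = 0.20428206 mm^2
Q = 0.20428206 * 6.0 = 1.225692 mm^3/s


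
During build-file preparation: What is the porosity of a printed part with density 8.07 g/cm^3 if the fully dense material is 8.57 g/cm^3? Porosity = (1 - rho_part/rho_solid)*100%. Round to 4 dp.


Porosity = (1-8.07/8.57)*100 = 5.8343 %


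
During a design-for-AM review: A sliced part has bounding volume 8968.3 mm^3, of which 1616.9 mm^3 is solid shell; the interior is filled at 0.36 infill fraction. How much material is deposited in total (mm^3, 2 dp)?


V_infill = (8968.3 - 1616.9) * 0.36 = 2646.5
V_total = 1616.9 + 2646.5 = 4263.4 mm^3


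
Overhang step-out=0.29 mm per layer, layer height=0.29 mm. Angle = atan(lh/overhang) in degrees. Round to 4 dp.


angle = atan(0.29/0.29) = 45.0 degrees


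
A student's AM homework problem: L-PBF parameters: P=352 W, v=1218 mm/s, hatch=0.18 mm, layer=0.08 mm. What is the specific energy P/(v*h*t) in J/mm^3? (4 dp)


Build rate = 1218 * 0.18 * 0.08 = 17.5392 mm^3/s
SE = 352 / 17.5392 = 20.0693 J/mm^3


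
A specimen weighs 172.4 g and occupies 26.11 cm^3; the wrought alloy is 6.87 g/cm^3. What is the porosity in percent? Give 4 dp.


rho_part = 172.4 / 26.11 = 6.60283416 g/cm^3
Porosity = (1 - 6.60283416/6.87)*100 = 3.8889 %


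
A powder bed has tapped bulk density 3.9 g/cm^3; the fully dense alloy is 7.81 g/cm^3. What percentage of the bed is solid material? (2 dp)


Packing = (3.9/7.81)*100 = 49.94 %


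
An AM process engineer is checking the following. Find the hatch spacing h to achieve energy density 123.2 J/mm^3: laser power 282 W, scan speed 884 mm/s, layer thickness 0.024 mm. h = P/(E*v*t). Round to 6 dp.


h = 282 / (123.2*884*0.024) = 0.107888 mm


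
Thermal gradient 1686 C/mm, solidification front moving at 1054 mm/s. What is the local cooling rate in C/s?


CR = 1686 * 1054 = 1777044 C/s


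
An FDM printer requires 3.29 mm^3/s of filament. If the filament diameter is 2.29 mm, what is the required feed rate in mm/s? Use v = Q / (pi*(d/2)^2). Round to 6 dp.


A = pi*(2.29/2)^2 = 4.118707
v = 3.29 / 4.118707 = 0.798794 mm/s


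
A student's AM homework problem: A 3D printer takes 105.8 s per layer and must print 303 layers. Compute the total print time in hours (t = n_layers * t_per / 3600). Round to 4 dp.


t = 303 * 105.8 / 3600 = 8.9048 hrs


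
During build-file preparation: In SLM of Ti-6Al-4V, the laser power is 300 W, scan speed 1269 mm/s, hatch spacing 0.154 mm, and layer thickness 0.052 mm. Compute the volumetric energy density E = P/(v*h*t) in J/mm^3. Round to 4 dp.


E = 300 / (1269*0.154*0.052) = 29.5213 J/mm^3


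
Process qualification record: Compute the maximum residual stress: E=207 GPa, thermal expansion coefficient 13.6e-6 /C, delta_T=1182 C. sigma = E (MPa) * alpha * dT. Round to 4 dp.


sigma = 207*1000 * 13.6e-6 * 1182 = 3327.5664 MPa


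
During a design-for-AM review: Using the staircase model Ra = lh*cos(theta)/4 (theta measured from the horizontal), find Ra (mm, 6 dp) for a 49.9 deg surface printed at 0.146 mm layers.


Ra = 0.146 * cos(49.9) / 4 = 0.023511 mm


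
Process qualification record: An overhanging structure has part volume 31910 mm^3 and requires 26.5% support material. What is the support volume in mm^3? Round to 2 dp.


V_support = 31910 * 0.265 = 8456.15 mm^3


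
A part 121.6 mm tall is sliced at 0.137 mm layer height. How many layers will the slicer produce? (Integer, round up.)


Layers = ceil(121.6/0.137) = 888


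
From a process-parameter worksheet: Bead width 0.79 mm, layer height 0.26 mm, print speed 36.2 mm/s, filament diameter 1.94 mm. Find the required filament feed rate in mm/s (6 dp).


Q = 0.79 * 0.26 * 36.2 = 7.43548 mm^3/s
A_fil = pi*(1.94/2)^2 = 2.95592453 mm^2
v_feed = 7.43548 / 2.95592453 = 2.51545 mm/s


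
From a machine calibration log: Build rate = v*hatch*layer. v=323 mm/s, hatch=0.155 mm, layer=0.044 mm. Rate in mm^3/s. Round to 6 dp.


Rate = 323 * 0.155 * 0.044 = 2.20286 mm^3/s


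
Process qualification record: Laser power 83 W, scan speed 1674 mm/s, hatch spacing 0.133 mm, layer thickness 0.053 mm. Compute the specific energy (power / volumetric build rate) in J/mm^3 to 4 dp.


Build rate = 1674 * 0.133 * 0.053 = 11.800026 mm^3/s
SE = 83 / 11.800026 = 7.0339 J/mm^3


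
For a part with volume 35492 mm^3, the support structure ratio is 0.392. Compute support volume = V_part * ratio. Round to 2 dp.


V_support = 35492 * 0.392 = 13912.86 mm^3


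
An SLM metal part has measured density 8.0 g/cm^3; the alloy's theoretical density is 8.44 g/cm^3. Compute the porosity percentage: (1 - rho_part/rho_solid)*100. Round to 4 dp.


Porosity = (1-8.0/8.44)*100 = 5.2133 %


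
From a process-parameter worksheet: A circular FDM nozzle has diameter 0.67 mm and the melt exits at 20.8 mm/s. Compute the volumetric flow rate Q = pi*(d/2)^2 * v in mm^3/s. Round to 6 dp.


A = pi*(0.67/2)^2 = 0.35256524 mm^2
Q = 0.35256524 * 20.8 = 7.333357 mm^3/s


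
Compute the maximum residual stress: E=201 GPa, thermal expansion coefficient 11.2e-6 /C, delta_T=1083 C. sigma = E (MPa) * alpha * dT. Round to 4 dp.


sigma = 201*1000 * 11.2e-6 * 1083 = 2438.0496 MPa


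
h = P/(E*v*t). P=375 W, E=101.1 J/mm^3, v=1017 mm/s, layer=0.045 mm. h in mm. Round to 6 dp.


h = 375 / (101.1*1017*0.045) = 0.081049 mm


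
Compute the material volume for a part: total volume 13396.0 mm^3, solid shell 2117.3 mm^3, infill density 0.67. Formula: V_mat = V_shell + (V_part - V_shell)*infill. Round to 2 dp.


V_infill = (13396.0 - 2117.3) * 0.67 = 7556.73
V_total = 2117.3 + 7556.73 = 9674.03 mm^3


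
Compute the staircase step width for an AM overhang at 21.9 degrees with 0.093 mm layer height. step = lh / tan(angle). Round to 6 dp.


step = 0.093 / tan(21.9) = 0.231345 mm


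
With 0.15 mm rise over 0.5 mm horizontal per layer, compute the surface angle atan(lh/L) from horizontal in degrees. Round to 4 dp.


angle = atan(0.15/0.5) = 16.6992 degrees


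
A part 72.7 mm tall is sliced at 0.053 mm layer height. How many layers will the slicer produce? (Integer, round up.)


Layers = ceil(72.7/0.053) = 1372


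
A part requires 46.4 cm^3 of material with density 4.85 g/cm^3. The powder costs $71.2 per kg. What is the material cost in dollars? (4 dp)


Mass = 46.4*4.85/1000 = 0.22504 kg
Cost = 0.22504 * 71.2 = 16.0228 $


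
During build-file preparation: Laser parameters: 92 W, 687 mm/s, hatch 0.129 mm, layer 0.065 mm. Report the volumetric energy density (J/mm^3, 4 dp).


E = 92 / (687*0.129*0.065) = 15.9708 J/mm^3


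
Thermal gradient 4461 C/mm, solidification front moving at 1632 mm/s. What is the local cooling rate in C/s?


CR = 4461 * 1632 = 7280352 C/s


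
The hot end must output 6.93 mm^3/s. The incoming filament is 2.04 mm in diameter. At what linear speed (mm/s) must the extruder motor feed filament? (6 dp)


A = pi*(2.04/2)^2 = 3.268513
v = 6.93 / 3.268513 = 2.12023 mm/s


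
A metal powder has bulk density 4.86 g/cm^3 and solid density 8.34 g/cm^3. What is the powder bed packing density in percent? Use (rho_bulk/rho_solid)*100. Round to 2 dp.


Packing = (4.86/8.34)*100 = 58.27 %


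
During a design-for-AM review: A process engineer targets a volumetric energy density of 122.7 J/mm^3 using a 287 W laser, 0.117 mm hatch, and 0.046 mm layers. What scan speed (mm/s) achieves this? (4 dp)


v = 287 / (122.7*0.117*0.046) = 434.6039 mm/s


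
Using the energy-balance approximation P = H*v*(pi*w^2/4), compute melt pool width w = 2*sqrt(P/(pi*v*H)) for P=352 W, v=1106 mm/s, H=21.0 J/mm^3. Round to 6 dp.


w = 2*sqrt(352/(pi*1106*21.0)) = 0.138912 mm


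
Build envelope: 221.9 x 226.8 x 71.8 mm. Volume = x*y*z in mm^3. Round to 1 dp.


V = 221.9 * 226.8 * 71.8 = 3613472.9 mm^3


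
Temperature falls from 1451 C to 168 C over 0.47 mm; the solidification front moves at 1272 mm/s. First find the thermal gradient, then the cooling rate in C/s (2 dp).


G = (1451-168)/0.47 = 2729.78723404 C/mm
CR = 2729.78723404 * 1272 = 3472289.36 C/s


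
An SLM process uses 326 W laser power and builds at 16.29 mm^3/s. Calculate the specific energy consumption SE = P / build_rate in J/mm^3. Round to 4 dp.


SE = 326 / 16.29 = 20.0123 J/mm^3


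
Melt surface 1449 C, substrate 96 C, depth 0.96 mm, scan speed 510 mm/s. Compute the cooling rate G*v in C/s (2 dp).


G = (1449-96)/0.96 = 1409.375 C/mm
CR = 1409.375 * 510 = 718781.25 C/s


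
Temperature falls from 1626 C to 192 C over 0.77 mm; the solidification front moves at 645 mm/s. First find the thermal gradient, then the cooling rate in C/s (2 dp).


G = (1626-192)/0.77 = 1862.33766234 C/mm
CR = 1862.33766234 * 645 = 1201207.79 C/s


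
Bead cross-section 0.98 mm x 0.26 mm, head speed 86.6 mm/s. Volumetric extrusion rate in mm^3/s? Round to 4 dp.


Rate = 0.98 * 0.26 * 86.6 = 22.0657 mm^3/s


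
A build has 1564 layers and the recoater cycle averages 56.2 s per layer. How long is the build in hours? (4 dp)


t = 1564 * 56.2 / 3600 = 24.4158 hrs


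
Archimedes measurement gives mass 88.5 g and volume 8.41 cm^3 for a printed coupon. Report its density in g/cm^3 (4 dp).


rho = 88.5 / 8.41 = 10.5232 g/cm^3


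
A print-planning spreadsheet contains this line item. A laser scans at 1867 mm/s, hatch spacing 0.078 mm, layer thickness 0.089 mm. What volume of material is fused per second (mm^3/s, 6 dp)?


Rate = 1867 * 0.078 * 0.089 = 12.960714 mm^3/s


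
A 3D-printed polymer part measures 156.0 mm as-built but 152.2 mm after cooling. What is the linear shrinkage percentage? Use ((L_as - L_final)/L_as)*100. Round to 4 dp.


Shrinkage = ((156.0-152.2)/156.0)*100 = 2.4359 %


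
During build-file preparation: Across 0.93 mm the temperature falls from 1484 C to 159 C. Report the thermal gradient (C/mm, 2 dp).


G = (1484-159)/0.93 = 1424.73 C/mm


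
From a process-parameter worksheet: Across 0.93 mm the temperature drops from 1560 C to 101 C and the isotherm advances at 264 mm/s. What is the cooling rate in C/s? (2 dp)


G = (1560-101)/0.93 = 1568.8172043 C/mm
CR = 1568.8172043 * 264 = 414167.74 C/s


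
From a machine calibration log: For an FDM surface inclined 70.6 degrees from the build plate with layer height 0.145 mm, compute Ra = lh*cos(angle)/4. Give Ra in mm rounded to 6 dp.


Ra = 0.145 * cos(70.6) / 4 = 0.012041 mm


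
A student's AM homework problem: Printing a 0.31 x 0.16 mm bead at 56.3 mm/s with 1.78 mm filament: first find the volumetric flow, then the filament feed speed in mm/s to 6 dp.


Q = 0.31 * 0.16 * 56.3 = 2.79248 mm^3/s
A_fil = pi*(1.78/2)^2 = 2.48845554 mm^2
v_feed = 2.79248 / 2.48845554 = 1.122174 mm/s


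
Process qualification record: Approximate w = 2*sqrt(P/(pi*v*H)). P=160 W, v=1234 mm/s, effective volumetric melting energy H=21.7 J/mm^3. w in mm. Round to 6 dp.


w = 2*sqrt(160/(pi*1234*21.7)) = 0.087222 mm


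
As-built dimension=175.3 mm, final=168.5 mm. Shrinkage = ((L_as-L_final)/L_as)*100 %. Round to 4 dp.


Shrinkage = ((175.3-168.5)/175.3)*100 = 3.8791 %


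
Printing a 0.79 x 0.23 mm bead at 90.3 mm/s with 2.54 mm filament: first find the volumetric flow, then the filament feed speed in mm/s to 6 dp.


Q = 0.79 * 0.23 * 90.3 = 16.40751 mm^3/s
A_fil = pi*(2.54/2)^2 = 5.06707479 mm^2
v_feed = 16.40751 / 5.06707479 = 3.238064 mm/s


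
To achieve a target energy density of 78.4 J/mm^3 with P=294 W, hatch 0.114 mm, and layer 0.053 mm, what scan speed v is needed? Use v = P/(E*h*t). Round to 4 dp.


v = 294 / (78.4*0.114*0.053) = 620.6554 mm/s


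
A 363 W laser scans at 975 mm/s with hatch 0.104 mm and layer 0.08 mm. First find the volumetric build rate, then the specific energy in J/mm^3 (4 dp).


Build rate = 975 * 0.104 * 0.08 = 8.112 mm^3/s
SE = 363 / 8.112 = 44.7485 J/mm^3


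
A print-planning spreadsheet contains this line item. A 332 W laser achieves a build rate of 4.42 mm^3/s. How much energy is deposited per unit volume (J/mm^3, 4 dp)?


SE = 332 / 4.42 = 75.1131 J/mm^3


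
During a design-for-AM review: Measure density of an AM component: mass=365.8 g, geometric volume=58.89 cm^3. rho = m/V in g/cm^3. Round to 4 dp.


rho = 365.8 / 58.89 = 6.2116 g/cm^3


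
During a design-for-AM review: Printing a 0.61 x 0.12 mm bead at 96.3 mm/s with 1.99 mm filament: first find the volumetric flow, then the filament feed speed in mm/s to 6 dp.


Q = 0.61 * 0.12 * 96.3 = 7.04916 mm^3/s
A_fil = pi*(1.99/2)^2 = 3.11025527 mm^2
v_feed = 7.04916 / 3.11025527 = 2.266425 mm/s


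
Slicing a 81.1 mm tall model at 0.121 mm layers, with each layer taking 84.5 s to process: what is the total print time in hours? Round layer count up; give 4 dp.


Layers = ceil(81.1/0.121) = 671
t = 671 * 84.5 / 3600 = 15.7499 hrs


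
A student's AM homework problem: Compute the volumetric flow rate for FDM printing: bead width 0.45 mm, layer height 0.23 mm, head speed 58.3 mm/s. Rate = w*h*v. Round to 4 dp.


Rate = 0.45 * 0.23 * 58.3 = 6.0341 mm^3/s


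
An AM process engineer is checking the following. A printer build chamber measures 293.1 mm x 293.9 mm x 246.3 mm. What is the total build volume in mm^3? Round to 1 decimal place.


V = 293.1 * 293.9 * 246.3 = 21216796.8 mm^3


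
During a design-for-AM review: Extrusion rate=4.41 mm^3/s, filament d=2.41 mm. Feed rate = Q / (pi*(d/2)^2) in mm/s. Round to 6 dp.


A = pi*(2.41/2)^2 = 4.561671
v = 4.41 / 4.561671 = 0.966751 mm/s


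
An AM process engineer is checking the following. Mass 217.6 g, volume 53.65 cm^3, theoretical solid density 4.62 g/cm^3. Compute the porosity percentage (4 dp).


rho_part = 217.6 / 53.65 = 4.05591799 g/cm^3
Porosity = (1 - 4.05591799/4.62)*100 = 12.2096 %


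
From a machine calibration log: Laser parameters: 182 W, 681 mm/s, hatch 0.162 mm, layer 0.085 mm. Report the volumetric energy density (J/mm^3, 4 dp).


E = 182 / (681*0.162*0.085) = 19.4084 J/mm^3


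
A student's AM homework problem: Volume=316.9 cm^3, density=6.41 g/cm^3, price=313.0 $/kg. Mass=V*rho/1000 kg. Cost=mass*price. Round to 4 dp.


Mass = 316.9*6.41/1000 = 2.031329 kg
Cost = 2.031329 * 313.0 = 635.806 $


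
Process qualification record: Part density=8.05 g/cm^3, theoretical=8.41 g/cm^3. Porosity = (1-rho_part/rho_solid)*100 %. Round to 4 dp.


Porosity = (1-8.05/8.41)*100 = 4.2806 %


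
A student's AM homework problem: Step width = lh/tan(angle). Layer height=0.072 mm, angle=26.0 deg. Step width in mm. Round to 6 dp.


step = 0.072 / tan(26.0) = 0.147622 mm


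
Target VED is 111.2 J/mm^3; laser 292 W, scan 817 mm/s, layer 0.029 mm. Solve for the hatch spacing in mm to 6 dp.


h = 292 / (111.2*817*0.029) = 0.11083 mm


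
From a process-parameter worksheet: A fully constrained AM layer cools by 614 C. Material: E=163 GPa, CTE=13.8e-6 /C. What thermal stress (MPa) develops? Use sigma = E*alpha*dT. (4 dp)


sigma = 163*1000 * 13.8e-6 * 614 = 1381.1316 MPa


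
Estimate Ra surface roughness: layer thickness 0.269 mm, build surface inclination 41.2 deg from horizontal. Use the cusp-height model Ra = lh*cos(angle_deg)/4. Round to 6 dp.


Ra = 0.269 * cos(41.2) / 4 = 0.0506 mm


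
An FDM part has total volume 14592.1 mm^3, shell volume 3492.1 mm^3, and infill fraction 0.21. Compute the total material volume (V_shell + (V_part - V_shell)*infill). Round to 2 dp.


V_infill = (14592.1 - 3492.1) * 0.21 = 2331.0
V_total = 3492.1 + 2331.0 = 5823.1 mm^3


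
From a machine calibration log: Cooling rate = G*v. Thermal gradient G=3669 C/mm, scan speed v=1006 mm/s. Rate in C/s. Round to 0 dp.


CR = 3669 * 1006 = 3691014 C/s


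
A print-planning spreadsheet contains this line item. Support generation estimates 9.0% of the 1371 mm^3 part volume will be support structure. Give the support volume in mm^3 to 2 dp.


V_support = 1371 * 0.09 = 123.39 mm^3


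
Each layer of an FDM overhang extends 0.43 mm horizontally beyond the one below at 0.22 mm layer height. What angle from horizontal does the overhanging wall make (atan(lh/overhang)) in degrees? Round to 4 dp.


angle = atan(0.22/0.43) = 27.0956 degrees


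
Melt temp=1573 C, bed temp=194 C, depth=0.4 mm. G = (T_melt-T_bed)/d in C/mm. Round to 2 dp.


G = (1573-194)/0.4 = 3447.5 C/mm


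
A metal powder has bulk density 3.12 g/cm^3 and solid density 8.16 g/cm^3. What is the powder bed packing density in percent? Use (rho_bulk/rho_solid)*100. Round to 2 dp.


Packing = (3.12/8.16)*100 = 38.24 %


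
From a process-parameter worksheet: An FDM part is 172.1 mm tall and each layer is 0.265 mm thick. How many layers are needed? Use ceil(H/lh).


Layers = ceil(172.1/0.265) = 650


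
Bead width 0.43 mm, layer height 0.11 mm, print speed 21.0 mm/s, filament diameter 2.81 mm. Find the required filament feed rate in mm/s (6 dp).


Q = 0.43 * 0.11 * 21.0 = 0.9933 mm^3/s
A_fil = pi*(2.81/2)^2 = 6.20158244 mm^2
v_feed = 0.9933 / 6.20158244 = 0.160169 mm/s


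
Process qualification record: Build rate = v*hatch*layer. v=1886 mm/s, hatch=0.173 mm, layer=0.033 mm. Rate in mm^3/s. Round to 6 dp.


Rate = 1886 * 0.173 * 0.033 = 10.767174 mm^3/s


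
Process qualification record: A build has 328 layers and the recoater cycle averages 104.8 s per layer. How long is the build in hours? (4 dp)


t = 328 * 104.8 / 3600 = 9.5484 hrs


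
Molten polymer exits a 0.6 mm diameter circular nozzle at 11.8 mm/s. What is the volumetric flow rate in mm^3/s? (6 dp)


A = pi*(0.6/2)^2 = 0.28274334 mm^2
Q = 0.28274334 * 11.8 = 3.336371 mm^3/s


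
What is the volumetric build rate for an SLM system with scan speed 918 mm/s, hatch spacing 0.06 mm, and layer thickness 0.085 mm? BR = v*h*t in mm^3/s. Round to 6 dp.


Rate = 918 * 0.06 * 0.085 = 4.6818 mm^3/s


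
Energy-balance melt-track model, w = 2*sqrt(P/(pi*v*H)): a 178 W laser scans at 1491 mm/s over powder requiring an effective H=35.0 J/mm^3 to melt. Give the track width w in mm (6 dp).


w = 2*sqrt(178/(pi*1491*35.0)) = 0.065901 mm


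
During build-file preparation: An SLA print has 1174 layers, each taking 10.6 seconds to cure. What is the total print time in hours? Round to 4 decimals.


t = 1174 * 10.6 / 3600 = 3.4568 hrs


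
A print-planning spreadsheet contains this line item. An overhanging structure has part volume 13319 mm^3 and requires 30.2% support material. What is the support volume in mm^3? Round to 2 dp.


V_support = 13319 * 0.302 = 4022.34 mm^3


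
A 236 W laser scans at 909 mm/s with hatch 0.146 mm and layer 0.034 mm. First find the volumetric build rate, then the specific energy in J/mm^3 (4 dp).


Build rate = 909 * 0.146 * 0.034 = 4.512276 mm^3/s
SE = 236 / 4.512276 = 52.3018 J/mm^3


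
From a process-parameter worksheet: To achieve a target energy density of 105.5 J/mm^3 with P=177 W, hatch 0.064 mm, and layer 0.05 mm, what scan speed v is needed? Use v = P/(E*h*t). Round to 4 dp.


v = 177 / (105.5*0.064*0.05) = 524.2891 mm/s


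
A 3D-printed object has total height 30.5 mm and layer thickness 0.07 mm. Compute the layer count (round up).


Layers = ceil(30.5/0.07) = 436


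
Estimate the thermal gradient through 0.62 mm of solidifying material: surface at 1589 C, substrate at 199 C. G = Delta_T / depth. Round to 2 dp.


G = (1589-199)/0.62 = 2241.94 C/mm


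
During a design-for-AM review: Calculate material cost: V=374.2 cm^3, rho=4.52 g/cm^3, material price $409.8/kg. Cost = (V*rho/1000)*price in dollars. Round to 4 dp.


Mass = 374.2*4.52/1000 = 1.691384 kg
Cost = 1.691384 * 409.8 = 693.1292 $


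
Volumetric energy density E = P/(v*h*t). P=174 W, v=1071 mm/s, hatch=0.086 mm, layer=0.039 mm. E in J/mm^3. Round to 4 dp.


E = 174 / (1071*0.086*0.039) = 48.4392 J/mm^3


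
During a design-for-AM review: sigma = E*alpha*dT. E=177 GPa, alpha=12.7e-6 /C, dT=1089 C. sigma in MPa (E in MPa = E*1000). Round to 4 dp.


sigma = 177*1000 * 12.7e-6 * 1089 = 2447.9631 MPa


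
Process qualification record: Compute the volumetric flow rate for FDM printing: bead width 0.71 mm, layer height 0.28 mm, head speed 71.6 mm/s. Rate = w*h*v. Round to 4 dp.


Rate = 0.71 * 0.28 * 71.6 = 14.2341 mm^3/s


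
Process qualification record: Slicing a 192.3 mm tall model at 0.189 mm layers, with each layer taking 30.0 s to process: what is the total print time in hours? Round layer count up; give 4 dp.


Layers = ceil(192.3/0.189) = 1018
t = 1018 * 30.0 / 3600 = 8.4833 hrs


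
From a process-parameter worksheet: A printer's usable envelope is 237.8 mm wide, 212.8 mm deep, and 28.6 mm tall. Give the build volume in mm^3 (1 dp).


V = 237.8 * 212.8 * 28.6 = 1447269.8 mm^3


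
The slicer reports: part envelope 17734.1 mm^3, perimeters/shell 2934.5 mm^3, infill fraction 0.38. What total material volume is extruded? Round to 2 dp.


V_infill = (17734.1 - 2934.5) * 0.38 = 5623.85
V_total = 2934.5 + 5623.85 = 8558.35 mm^3


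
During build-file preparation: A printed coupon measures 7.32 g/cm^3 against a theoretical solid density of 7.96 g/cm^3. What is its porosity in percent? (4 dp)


Porosity = (1-7.32/7.96)*100 = 8.0402 %


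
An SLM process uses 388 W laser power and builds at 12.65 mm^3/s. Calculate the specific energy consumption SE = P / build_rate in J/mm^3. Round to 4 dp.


SE = 388 / 12.65 = 30.6719 J/mm^3


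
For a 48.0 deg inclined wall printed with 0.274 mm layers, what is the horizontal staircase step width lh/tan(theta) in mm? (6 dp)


step = 0.274 / tan(48.0) = 0.246711 mm


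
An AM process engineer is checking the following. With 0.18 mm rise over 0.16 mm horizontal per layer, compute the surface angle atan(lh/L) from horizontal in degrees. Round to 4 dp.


angle = atan(0.18/0.16) = 48.3665 degrees


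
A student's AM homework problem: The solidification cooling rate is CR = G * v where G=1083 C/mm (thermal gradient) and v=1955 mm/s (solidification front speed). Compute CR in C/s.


CR = 1083 * 1955 = 2117265 C/s


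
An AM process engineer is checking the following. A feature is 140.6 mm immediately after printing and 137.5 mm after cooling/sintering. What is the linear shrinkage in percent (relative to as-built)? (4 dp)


Shrinkage = ((140.6-137.5)/140.6)*100 = 2.2048 %


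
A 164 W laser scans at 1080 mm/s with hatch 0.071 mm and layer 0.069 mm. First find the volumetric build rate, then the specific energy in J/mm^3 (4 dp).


Build rate = 1080 * 0.071 * 0.069 = 5.29092 mm^3/s
SE = 164 / 5.29092 = 30.9965 J/mm^3


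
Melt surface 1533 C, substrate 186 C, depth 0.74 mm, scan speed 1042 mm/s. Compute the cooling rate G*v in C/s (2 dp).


G = (1533-186)/0.74 = 1820.27027027 C/mm
CR = 1820.27027027 * 1042 = 1896721.62 C/s


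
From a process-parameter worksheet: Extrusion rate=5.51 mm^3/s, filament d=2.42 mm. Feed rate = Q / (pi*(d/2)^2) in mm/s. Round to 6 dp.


A = pi*(2.42/2)^2 = 4.599606
v = 5.51 / 4.599606 = 1.197929 mm/s


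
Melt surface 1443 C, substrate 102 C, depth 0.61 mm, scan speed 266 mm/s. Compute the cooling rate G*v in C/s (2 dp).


G = (1443-102)/0.61 = 2198.36065574 C/mm
CR = 2198.36065574 * 266 = 584763.93 C/s


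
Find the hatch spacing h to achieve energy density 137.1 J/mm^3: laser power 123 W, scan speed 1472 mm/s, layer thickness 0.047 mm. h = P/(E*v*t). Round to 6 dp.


h = 123 / (137.1*1472*0.047) = 0.012968 mm


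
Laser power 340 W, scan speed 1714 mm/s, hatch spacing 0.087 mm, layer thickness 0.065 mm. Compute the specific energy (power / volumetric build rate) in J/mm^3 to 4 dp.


Build rate = 1714 * 0.087 * 0.065 = 9.69267 mm^3/s
SE = 340 / 9.69267 = 35.0781 J/mm^3


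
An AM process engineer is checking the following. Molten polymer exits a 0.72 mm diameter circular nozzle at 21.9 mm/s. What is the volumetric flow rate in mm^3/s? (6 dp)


A = pi*(0.72/2)^2 = 0.40715041 mm^2
Q = 0.40715041 * 21.9 = 8.916594 mm^3/s


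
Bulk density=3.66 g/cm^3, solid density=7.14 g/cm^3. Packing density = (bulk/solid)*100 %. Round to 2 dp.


Packing = (3.66/7.14)*100 = 51.26 %


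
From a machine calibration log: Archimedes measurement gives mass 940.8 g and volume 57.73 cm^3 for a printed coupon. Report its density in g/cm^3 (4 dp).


rho = 940.8 / 57.73 = 16.2966 g/cm^3


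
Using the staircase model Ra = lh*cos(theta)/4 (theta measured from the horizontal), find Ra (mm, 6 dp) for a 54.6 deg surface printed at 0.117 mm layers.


Ra = 0.117 * cos(54.6) / 4 = 0.016944 mm


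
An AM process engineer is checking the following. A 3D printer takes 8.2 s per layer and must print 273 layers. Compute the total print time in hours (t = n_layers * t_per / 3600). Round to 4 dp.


t = 273 * 8.2 / 3600 = 0.6218 hrs


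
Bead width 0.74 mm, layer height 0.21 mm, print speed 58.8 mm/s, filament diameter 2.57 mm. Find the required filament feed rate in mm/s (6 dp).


Q = 0.74 * 0.21 * 58.8 = 9.13752 mm^3/s
A_fil = pi*(2.57/2)^2 = 5.18747633 mm^2
v_feed = 9.13752 / 5.18747633 = 1.761458 mm/s


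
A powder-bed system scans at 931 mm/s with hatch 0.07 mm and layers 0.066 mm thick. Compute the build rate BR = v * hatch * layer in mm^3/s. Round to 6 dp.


Rate = 931 * 0.07 * 0.066 = 4.30122 mm^3/s


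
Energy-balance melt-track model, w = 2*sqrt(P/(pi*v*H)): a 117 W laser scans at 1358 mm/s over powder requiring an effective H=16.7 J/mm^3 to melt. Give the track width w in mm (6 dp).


w = 2*sqrt(117/(pi*1358*16.7)) = 0.081048 mm


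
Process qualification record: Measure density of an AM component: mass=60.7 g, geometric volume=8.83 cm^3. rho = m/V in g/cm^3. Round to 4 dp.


rho = 60.7 / 8.83 = 6.8743 g/cm^3


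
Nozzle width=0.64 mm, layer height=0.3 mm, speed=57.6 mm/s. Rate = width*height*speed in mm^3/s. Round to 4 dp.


Rate = 0.64 * 0.3 * 57.6 = 11.0592 mm^3/s


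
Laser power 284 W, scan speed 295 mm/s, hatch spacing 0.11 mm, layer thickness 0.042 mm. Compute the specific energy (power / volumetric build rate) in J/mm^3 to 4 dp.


Build rate = 295 * 0.11 * 0.042 = 1.3629 mm^3/s
SE = 284 / 1.3629 = 208.3792 J/mm^3


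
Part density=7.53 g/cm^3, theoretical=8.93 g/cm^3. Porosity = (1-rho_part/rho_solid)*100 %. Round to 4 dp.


Porosity = (1-7.53/8.93)*100 = 15.6775 %


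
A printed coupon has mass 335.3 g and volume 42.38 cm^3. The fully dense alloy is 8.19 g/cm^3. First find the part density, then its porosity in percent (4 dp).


rho_part = 335.3 / 42.38 = 7.91175083 g/cm^3
Porosity = (1 - 7.91175083/8.19)*100 = 3.3974 %


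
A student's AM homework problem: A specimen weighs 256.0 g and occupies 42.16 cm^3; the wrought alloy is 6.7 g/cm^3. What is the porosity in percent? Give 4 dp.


rho_part = 256.0 / 42.16 = 6.07210626 g/cm^3
Porosity = (1 - 6.07210626/6.7)*100 = 9.3715 %


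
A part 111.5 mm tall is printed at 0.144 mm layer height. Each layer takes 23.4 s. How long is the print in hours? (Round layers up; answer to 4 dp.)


Layers = ceil(111.5/0.144) = 775
t = 775 * 23.4 / 3600 = 5.0375 hrs


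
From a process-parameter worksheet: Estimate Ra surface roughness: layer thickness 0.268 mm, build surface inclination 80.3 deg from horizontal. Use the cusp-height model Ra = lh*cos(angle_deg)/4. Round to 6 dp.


Ra = 0.268 * cos(80.3) / 4 = 0.011289 mm


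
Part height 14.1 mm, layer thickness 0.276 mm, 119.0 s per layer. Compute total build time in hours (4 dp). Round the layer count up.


Layers = ceil(14.1/0.276) = 52
t = 52 * 119.0 / 3600 = 1.7189 hrs


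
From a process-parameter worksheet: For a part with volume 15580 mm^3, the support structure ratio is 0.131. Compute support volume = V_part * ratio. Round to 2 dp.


V_support = 15580 * 0.131 = 2040.98 mm^3


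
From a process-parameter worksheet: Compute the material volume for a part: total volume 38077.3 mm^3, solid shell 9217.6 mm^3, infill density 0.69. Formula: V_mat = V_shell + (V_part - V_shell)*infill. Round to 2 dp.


V_infill = (38077.3 - 9217.6) * 0.69 = 19913.19
V_total = 9217.6 + 19913.19 = 29130.79 mm^3


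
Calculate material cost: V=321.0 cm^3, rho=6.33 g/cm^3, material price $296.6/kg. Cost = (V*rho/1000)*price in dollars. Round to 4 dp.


Mass = 321.0*6.33/1000 = 2.03193 kg
Cost = 2.03193 * 296.6 = 602.6704 $


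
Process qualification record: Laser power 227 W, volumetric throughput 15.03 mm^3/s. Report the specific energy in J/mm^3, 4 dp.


SE = 227 / 15.03 = 15.1031 J/mm^3


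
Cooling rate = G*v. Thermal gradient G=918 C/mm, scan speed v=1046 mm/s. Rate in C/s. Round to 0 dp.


CR = 918 * 1046 = 960228 C/s


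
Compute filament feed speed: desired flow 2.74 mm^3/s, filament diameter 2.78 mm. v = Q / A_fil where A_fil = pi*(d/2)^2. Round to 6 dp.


A = pi*(2.78/2)^2 = 6.069871
v = 2.74 / 6.069871 = 0.45141 mm/s


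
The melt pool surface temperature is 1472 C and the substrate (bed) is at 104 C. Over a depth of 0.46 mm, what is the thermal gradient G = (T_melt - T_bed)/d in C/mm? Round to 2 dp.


G = (1472-104)/0.46 = 2973.91 C/mm


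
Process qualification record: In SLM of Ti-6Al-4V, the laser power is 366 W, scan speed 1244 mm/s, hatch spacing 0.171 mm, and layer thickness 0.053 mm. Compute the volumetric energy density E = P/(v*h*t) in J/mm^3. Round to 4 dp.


E = 366 / (1244*0.171*0.053) = 32.463 J/mm^3


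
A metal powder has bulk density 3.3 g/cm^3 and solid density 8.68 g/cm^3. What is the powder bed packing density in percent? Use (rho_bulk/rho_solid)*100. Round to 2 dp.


Packing = (3.3/8.68)*100 = 38.02 %


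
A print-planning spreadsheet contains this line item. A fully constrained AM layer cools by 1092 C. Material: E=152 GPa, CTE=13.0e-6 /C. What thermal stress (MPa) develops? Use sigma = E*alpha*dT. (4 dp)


sigma = 152*1000 * 13.0e-6 * 1092 = 2157.792 MPa


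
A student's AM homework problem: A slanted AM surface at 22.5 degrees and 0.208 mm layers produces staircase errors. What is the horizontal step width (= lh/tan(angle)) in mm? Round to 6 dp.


step = 0.208 / tan(22.5) = 0.502156 mm


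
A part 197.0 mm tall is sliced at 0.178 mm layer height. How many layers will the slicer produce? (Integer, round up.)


Layers = ceil(197.0/0.178) = 1107


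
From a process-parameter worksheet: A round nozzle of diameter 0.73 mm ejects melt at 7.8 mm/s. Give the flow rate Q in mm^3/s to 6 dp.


A = pi*(0.73/2)^2 = 0.41853868 mm^2
Q = 0.41853868 * 7.8 = 3.264602 mm^3/s


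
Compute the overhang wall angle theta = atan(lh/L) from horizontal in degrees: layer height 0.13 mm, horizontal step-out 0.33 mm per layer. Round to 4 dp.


angle = atan(0.13/0.33) = 21.5014 degrees


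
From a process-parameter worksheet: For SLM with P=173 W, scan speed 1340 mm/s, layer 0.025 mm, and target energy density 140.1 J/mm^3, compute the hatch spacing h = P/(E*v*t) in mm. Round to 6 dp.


h = 173 / (140.1*1340*0.025) = 0.036861 mm


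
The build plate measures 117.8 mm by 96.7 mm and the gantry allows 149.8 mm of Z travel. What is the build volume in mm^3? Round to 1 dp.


V = 117.8 * 96.7 * 149.8 = 1706410.7 mm^3


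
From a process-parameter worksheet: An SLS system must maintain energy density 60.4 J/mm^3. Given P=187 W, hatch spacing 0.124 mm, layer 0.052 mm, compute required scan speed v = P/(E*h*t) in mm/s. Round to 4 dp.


v = 187 / (60.4*0.124*0.052) = 480.153 mm/s


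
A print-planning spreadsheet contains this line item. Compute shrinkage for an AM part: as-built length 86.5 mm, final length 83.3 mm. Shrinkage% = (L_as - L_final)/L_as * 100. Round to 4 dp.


Shrinkage = ((86.5-83.3)/86.5)*100 = 3.6994 %


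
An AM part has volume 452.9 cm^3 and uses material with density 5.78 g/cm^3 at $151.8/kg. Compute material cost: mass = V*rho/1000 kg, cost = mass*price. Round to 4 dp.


Mass = 452.9*5.78/1000 = 2.617762 kg
Cost = 2.617762 * 151.8 = 397.3763 $


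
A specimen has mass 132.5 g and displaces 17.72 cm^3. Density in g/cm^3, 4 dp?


rho = 132.5 / 17.72 = 7.4774 g/cm^3


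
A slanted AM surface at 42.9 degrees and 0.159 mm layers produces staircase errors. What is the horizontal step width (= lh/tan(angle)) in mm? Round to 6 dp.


step = 0.159 / tan(42.9) = 0.171104 mm


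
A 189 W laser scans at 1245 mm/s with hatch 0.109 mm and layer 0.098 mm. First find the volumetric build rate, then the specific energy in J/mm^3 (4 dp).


Build rate = 1245 * 0.109 * 0.098 = 13.29909 mm^3/s
SE = 189 / 13.29909 = 14.2115 J/mm^3


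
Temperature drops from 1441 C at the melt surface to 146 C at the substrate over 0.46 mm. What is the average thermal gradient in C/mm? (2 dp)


G = (1441-146)/0.46 = 2815.22 C/mm


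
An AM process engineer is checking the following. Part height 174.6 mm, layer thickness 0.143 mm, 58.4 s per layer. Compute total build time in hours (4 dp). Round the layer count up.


Layers = ceil(174.6/0.143) = 1221
t = 1221 * 58.4 / 3600 = 19.8073 hrs


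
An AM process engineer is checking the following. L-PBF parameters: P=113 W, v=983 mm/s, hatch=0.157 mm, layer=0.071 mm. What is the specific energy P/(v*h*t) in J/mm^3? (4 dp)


Build rate = 983 * 0.157 * 0.071 = 10.957501 mm^3/s
SE = 113 / 10.957501 = 10.3126 J/mm^3


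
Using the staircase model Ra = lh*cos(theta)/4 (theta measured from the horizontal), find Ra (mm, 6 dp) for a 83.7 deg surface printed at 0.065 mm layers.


Ra = 0.065 * cos(83.7) / 4 = 0.001783 mm


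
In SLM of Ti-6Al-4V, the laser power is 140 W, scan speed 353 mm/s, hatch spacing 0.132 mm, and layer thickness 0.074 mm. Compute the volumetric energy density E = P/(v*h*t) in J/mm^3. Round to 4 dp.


E = 140 / (353*0.132*0.074) = 40.602 J/mm^3


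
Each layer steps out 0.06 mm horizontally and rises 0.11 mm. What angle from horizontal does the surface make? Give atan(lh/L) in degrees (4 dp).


angle = atan(0.11/0.06) = 61.3895 degrees


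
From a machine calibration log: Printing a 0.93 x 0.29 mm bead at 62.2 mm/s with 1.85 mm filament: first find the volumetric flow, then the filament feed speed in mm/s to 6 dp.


Q = 0.93 * 0.29 * 62.2 = 16.77534 mm^3/s
A_fil = pi*(1.85/2)^2 = 2.68802521 mm^2
v_feed = 16.77534 / 2.68802521 = 6.240767 mm/s


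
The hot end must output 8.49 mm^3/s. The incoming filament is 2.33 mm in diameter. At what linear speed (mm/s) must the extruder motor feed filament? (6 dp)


A = pi*(2.33/2)^2 = 4.263848
v = 8.49 / 4.263848 = 1.991159 mm/s


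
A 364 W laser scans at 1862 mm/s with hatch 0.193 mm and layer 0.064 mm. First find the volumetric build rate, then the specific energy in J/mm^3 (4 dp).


Build rate = 1862 * 0.193 * 0.064 = 22.999424 mm^3/s
SE = 364 / 22.999424 = 15.8265 J/mm^3


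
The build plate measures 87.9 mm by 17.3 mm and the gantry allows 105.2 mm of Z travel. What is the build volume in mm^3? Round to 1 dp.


V = 87.9 * 17.3 * 105.2 = 159974.5 mm^3


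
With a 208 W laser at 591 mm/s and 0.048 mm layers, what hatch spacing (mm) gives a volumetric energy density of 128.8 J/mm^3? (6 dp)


h = 208 / (128.8*591*0.048) = 0.056927 mm


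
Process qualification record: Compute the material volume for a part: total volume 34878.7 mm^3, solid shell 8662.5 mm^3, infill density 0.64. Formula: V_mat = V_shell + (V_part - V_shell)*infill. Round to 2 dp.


V_infill = (34878.7 - 8662.5) * 0.64 = 16778.37
V_total = 8662.5 + 16778.37 = 25440.87 mm^3


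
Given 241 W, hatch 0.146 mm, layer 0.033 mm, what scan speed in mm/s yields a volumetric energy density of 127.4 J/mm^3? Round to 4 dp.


v = 241 / (127.4*0.146*0.033) = 392.6276 mm/s
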